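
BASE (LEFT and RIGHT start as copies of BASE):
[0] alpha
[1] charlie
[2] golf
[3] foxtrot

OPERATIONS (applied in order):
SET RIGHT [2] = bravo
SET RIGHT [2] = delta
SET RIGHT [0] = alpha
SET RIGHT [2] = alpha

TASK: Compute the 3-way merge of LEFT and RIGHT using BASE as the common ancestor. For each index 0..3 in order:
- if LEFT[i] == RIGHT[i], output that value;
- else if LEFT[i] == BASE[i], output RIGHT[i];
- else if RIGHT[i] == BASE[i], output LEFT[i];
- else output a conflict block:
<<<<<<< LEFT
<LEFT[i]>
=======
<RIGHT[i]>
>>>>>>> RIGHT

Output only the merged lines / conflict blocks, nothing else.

Answer: alpha
charlie
alpha
foxtrot

Derivation:
Final LEFT:  [alpha, charlie, golf, foxtrot]
Final RIGHT: [alpha, charlie, alpha, foxtrot]
i=0: L=alpha R=alpha -> agree -> alpha
i=1: L=charlie R=charlie -> agree -> charlie
i=2: L=golf=BASE, R=alpha -> take RIGHT -> alpha
i=3: L=foxtrot R=foxtrot -> agree -> foxtrot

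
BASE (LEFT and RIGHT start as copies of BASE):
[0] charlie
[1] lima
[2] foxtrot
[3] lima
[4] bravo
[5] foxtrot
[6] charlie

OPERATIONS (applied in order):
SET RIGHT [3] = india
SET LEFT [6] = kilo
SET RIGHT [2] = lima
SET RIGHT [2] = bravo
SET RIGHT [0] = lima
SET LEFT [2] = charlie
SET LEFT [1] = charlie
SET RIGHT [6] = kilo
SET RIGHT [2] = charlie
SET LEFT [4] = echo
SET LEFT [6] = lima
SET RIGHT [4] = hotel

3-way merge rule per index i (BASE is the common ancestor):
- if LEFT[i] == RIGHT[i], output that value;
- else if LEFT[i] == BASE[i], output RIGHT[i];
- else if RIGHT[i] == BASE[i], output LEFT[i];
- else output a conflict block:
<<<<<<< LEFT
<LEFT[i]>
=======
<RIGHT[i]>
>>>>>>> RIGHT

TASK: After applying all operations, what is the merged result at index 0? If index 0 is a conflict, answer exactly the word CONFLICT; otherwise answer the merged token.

Answer: lima

Derivation:
Final LEFT:  [charlie, charlie, charlie, lima, echo, foxtrot, lima]
Final RIGHT: [lima, lima, charlie, india, hotel, foxtrot, kilo]
i=0: L=charlie=BASE, R=lima -> take RIGHT -> lima
i=1: L=charlie, R=lima=BASE -> take LEFT -> charlie
i=2: L=charlie R=charlie -> agree -> charlie
i=3: L=lima=BASE, R=india -> take RIGHT -> india
i=4: BASE=bravo L=echo R=hotel all differ -> CONFLICT
i=5: L=foxtrot R=foxtrot -> agree -> foxtrot
i=6: BASE=charlie L=lima R=kilo all differ -> CONFLICT
Index 0 -> lima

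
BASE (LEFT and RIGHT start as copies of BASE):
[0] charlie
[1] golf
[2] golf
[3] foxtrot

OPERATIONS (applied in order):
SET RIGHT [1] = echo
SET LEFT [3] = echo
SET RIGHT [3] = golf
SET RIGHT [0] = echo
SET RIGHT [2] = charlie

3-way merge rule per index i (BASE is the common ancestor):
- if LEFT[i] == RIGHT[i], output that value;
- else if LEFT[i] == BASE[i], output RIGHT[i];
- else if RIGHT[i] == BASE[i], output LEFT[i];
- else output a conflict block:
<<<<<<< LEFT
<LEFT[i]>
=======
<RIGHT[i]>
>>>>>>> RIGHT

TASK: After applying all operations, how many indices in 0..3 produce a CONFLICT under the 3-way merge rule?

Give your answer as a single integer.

Answer: 1

Derivation:
Final LEFT:  [charlie, golf, golf, echo]
Final RIGHT: [echo, echo, charlie, golf]
i=0: L=charlie=BASE, R=echo -> take RIGHT -> echo
i=1: L=golf=BASE, R=echo -> take RIGHT -> echo
i=2: L=golf=BASE, R=charlie -> take RIGHT -> charlie
i=3: BASE=foxtrot L=echo R=golf all differ -> CONFLICT
Conflict count: 1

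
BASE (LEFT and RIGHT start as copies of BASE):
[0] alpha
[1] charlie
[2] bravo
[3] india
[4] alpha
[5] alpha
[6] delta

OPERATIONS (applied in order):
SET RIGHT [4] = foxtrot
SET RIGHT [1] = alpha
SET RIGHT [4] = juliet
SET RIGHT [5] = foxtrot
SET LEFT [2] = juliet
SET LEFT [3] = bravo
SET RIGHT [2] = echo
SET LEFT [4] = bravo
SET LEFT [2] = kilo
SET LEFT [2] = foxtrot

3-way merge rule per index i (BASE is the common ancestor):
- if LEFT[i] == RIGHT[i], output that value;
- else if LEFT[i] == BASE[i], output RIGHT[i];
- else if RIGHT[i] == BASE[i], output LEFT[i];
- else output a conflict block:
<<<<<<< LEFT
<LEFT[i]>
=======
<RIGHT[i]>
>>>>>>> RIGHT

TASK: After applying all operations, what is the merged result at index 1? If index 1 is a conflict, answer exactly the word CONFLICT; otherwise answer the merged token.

Final LEFT:  [alpha, charlie, foxtrot, bravo, bravo, alpha, delta]
Final RIGHT: [alpha, alpha, echo, india, juliet, foxtrot, delta]
i=0: L=alpha R=alpha -> agree -> alpha
i=1: L=charlie=BASE, R=alpha -> take RIGHT -> alpha
i=2: BASE=bravo L=foxtrot R=echo all differ -> CONFLICT
i=3: L=bravo, R=india=BASE -> take LEFT -> bravo
i=4: BASE=alpha L=bravo R=juliet all differ -> CONFLICT
i=5: L=alpha=BASE, R=foxtrot -> take RIGHT -> foxtrot
i=6: L=delta R=delta -> agree -> delta
Index 1 -> alpha

Answer: alpha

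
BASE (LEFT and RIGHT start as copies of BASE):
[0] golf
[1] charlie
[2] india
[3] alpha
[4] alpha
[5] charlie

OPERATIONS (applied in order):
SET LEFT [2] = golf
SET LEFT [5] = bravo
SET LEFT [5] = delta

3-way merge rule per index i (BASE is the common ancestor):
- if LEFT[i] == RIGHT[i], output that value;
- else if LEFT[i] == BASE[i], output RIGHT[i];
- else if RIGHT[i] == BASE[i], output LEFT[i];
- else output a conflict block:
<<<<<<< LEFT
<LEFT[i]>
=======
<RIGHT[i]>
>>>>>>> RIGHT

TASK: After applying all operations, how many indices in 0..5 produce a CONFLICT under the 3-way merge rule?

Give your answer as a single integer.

Final LEFT:  [golf, charlie, golf, alpha, alpha, delta]
Final RIGHT: [golf, charlie, india, alpha, alpha, charlie]
i=0: L=golf R=golf -> agree -> golf
i=1: L=charlie R=charlie -> agree -> charlie
i=2: L=golf, R=india=BASE -> take LEFT -> golf
i=3: L=alpha R=alpha -> agree -> alpha
i=4: L=alpha R=alpha -> agree -> alpha
i=5: L=delta, R=charlie=BASE -> take LEFT -> delta
Conflict count: 0

Answer: 0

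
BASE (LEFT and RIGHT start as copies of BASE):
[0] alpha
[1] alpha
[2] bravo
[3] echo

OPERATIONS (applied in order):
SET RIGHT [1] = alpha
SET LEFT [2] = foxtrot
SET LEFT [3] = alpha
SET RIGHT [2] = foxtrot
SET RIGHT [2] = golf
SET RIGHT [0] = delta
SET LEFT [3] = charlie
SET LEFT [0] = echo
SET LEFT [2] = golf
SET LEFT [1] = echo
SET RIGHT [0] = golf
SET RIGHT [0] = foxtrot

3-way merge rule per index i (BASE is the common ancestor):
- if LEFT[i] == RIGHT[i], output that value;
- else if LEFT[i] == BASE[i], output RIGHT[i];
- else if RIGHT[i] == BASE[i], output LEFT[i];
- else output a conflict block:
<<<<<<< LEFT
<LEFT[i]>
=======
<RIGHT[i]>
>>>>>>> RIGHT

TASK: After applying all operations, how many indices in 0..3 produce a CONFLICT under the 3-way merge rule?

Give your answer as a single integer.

Final LEFT:  [echo, echo, golf, charlie]
Final RIGHT: [foxtrot, alpha, golf, echo]
i=0: BASE=alpha L=echo R=foxtrot all differ -> CONFLICT
i=1: L=echo, R=alpha=BASE -> take LEFT -> echo
i=2: L=golf R=golf -> agree -> golf
i=3: L=charlie, R=echo=BASE -> take LEFT -> charlie
Conflict count: 1

Answer: 1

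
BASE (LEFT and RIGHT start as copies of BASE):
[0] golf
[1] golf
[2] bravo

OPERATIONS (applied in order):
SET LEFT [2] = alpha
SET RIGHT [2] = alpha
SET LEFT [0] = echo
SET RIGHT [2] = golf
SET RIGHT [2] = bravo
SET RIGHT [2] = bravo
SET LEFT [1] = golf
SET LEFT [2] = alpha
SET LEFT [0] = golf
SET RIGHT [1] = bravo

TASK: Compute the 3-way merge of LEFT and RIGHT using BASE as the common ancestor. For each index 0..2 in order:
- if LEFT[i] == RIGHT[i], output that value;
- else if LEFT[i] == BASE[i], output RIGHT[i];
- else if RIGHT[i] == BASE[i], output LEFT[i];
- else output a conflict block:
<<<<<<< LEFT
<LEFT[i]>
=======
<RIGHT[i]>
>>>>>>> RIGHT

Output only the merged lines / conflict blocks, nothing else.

Answer: golf
bravo
alpha

Derivation:
Final LEFT:  [golf, golf, alpha]
Final RIGHT: [golf, bravo, bravo]
i=0: L=golf R=golf -> agree -> golf
i=1: L=golf=BASE, R=bravo -> take RIGHT -> bravo
i=2: L=alpha, R=bravo=BASE -> take LEFT -> alpha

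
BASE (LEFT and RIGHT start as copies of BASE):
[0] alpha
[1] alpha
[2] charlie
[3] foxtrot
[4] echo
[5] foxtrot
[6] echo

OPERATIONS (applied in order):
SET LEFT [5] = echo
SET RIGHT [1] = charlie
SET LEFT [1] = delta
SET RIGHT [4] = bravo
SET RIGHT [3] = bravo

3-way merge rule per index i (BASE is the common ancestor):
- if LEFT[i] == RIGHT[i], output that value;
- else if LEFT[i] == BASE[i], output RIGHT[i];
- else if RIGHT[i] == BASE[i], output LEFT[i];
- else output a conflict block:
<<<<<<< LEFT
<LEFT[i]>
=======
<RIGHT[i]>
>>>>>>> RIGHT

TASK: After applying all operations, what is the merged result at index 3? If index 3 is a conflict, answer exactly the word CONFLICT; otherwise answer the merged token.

Final LEFT:  [alpha, delta, charlie, foxtrot, echo, echo, echo]
Final RIGHT: [alpha, charlie, charlie, bravo, bravo, foxtrot, echo]
i=0: L=alpha R=alpha -> agree -> alpha
i=1: BASE=alpha L=delta R=charlie all differ -> CONFLICT
i=2: L=charlie R=charlie -> agree -> charlie
i=3: L=foxtrot=BASE, R=bravo -> take RIGHT -> bravo
i=4: L=echo=BASE, R=bravo -> take RIGHT -> bravo
i=5: L=echo, R=foxtrot=BASE -> take LEFT -> echo
i=6: L=echo R=echo -> agree -> echo
Index 3 -> bravo

Answer: bravo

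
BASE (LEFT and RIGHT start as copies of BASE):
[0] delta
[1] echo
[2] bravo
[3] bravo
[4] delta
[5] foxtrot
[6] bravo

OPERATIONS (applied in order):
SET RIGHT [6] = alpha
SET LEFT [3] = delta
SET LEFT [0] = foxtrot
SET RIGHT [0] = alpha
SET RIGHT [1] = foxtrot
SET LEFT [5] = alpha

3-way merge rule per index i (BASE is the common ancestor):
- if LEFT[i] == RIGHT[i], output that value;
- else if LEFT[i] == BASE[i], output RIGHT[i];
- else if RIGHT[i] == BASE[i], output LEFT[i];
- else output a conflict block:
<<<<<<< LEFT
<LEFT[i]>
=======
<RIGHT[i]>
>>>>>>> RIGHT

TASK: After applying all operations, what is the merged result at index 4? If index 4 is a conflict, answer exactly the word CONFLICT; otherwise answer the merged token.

Final LEFT:  [foxtrot, echo, bravo, delta, delta, alpha, bravo]
Final RIGHT: [alpha, foxtrot, bravo, bravo, delta, foxtrot, alpha]
i=0: BASE=delta L=foxtrot R=alpha all differ -> CONFLICT
i=1: L=echo=BASE, R=foxtrot -> take RIGHT -> foxtrot
i=2: L=bravo R=bravo -> agree -> bravo
i=3: L=delta, R=bravo=BASE -> take LEFT -> delta
i=4: L=delta R=delta -> agree -> delta
i=5: L=alpha, R=foxtrot=BASE -> take LEFT -> alpha
i=6: L=bravo=BASE, R=alpha -> take RIGHT -> alpha
Index 4 -> delta

Answer: delta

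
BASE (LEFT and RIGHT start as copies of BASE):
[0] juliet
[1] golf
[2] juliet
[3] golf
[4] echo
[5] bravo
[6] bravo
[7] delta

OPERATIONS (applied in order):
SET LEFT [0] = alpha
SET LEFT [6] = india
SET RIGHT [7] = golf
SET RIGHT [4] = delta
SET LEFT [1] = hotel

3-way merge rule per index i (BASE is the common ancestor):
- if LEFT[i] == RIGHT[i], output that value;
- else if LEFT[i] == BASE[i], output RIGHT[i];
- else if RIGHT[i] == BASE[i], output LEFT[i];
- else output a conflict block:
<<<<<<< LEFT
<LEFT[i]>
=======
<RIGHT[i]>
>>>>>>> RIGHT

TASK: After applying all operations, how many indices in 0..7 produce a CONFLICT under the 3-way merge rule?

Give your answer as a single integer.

Answer: 0

Derivation:
Final LEFT:  [alpha, hotel, juliet, golf, echo, bravo, india, delta]
Final RIGHT: [juliet, golf, juliet, golf, delta, bravo, bravo, golf]
i=0: L=alpha, R=juliet=BASE -> take LEFT -> alpha
i=1: L=hotel, R=golf=BASE -> take LEFT -> hotel
i=2: L=juliet R=juliet -> agree -> juliet
i=3: L=golf R=golf -> agree -> golf
i=4: L=echo=BASE, R=delta -> take RIGHT -> delta
i=5: L=bravo R=bravo -> agree -> bravo
i=6: L=india, R=bravo=BASE -> take LEFT -> india
i=7: L=delta=BASE, R=golf -> take RIGHT -> golf
Conflict count: 0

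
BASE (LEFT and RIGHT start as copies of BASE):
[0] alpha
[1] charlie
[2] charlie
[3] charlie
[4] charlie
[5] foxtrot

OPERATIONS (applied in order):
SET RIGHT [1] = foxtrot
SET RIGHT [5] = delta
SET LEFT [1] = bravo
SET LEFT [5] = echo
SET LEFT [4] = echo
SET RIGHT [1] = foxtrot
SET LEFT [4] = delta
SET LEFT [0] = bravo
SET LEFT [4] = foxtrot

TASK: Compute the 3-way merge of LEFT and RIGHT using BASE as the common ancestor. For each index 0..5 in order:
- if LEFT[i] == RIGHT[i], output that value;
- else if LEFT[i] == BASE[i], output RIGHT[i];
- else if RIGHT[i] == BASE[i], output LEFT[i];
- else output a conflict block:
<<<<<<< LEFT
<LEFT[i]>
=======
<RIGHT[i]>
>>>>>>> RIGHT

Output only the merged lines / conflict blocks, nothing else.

Answer: bravo
<<<<<<< LEFT
bravo
=======
foxtrot
>>>>>>> RIGHT
charlie
charlie
foxtrot
<<<<<<< LEFT
echo
=======
delta
>>>>>>> RIGHT

Derivation:
Final LEFT:  [bravo, bravo, charlie, charlie, foxtrot, echo]
Final RIGHT: [alpha, foxtrot, charlie, charlie, charlie, delta]
i=0: L=bravo, R=alpha=BASE -> take LEFT -> bravo
i=1: BASE=charlie L=bravo R=foxtrot all differ -> CONFLICT
i=2: L=charlie R=charlie -> agree -> charlie
i=3: L=charlie R=charlie -> agree -> charlie
i=4: L=foxtrot, R=charlie=BASE -> take LEFT -> foxtrot
i=5: BASE=foxtrot L=echo R=delta all differ -> CONFLICT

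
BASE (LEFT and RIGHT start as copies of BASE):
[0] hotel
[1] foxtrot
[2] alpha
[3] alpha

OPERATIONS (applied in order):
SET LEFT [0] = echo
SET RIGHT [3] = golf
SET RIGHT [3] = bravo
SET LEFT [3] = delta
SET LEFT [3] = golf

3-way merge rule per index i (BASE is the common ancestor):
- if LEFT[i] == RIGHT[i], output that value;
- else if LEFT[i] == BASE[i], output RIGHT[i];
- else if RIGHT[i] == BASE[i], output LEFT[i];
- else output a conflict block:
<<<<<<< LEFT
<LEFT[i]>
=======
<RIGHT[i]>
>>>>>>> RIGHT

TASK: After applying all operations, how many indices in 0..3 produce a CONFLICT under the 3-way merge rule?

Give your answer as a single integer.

Final LEFT:  [echo, foxtrot, alpha, golf]
Final RIGHT: [hotel, foxtrot, alpha, bravo]
i=0: L=echo, R=hotel=BASE -> take LEFT -> echo
i=1: L=foxtrot R=foxtrot -> agree -> foxtrot
i=2: L=alpha R=alpha -> agree -> alpha
i=3: BASE=alpha L=golf R=bravo all differ -> CONFLICT
Conflict count: 1

Answer: 1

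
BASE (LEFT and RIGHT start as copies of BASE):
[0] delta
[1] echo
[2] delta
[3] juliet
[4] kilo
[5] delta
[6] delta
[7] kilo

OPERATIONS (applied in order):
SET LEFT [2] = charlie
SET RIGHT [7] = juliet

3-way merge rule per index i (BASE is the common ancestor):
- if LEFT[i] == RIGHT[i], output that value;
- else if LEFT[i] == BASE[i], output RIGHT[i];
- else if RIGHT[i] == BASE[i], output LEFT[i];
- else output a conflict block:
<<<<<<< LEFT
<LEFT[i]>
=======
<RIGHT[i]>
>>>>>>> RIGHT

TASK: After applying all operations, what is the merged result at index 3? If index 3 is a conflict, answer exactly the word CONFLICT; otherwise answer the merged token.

Answer: juliet

Derivation:
Final LEFT:  [delta, echo, charlie, juliet, kilo, delta, delta, kilo]
Final RIGHT: [delta, echo, delta, juliet, kilo, delta, delta, juliet]
i=0: L=delta R=delta -> agree -> delta
i=1: L=echo R=echo -> agree -> echo
i=2: L=charlie, R=delta=BASE -> take LEFT -> charlie
i=3: L=juliet R=juliet -> agree -> juliet
i=4: L=kilo R=kilo -> agree -> kilo
i=5: L=delta R=delta -> agree -> delta
i=6: L=delta R=delta -> agree -> delta
i=7: L=kilo=BASE, R=juliet -> take RIGHT -> juliet
Index 3 -> juliet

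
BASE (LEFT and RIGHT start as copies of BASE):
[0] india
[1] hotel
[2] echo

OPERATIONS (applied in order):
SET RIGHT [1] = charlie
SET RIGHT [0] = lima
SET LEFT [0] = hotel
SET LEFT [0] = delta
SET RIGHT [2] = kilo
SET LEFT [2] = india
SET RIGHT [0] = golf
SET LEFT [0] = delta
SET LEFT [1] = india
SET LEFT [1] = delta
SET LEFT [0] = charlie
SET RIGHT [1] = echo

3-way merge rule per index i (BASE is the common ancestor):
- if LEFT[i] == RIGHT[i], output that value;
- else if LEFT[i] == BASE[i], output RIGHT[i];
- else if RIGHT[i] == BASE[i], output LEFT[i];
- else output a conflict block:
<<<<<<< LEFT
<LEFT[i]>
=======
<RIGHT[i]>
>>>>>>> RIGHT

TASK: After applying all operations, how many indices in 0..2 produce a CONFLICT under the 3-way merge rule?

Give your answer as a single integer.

Answer: 3

Derivation:
Final LEFT:  [charlie, delta, india]
Final RIGHT: [golf, echo, kilo]
i=0: BASE=india L=charlie R=golf all differ -> CONFLICT
i=1: BASE=hotel L=delta R=echo all differ -> CONFLICT
i=2: BASE=echo L=india R=kilo all differ -> CONFLICT
Conflict count: 3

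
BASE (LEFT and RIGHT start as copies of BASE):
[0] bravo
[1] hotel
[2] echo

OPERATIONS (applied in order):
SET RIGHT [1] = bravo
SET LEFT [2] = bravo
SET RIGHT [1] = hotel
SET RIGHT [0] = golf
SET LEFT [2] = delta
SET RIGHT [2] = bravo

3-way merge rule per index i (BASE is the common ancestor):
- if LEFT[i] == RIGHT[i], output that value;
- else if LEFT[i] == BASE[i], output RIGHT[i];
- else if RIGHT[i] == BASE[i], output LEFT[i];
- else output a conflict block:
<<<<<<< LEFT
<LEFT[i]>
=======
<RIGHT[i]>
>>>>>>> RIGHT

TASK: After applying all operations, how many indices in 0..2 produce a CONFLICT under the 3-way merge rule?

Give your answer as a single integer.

Answer: 1

Derivation:
Final LEFT:  [bravo, hotel, delta]
Final RIGHT: [golf, hotel, bravo]
i=0: L=bravo=BASE, R=golf -> take RIGHT -> golf
i=1: L=hotel R=hotel -> agree -> hotel
i=2: BASE=echo L=delta R=bravo all differ -> CONFLICT
Conflict count: 1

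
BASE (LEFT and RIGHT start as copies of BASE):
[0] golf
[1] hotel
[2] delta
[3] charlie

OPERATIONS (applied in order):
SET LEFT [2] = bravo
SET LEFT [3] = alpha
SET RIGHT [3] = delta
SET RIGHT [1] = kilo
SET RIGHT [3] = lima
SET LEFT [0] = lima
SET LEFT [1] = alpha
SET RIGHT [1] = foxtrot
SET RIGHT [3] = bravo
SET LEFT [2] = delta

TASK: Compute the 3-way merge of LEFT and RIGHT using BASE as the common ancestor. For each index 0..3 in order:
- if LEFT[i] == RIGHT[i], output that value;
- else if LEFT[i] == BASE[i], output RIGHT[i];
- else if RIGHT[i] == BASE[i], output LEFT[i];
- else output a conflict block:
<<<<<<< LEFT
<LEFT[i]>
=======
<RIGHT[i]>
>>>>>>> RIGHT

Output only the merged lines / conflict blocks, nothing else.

Final LEFT:  [lima, alpha, delta, alpha]
Final RIGHT: [golf, foxtrot, delta, bravo]
i=0: L=lima, R=golf=BASE -> take LEFT -> lima
i=1: BASE=hotel L=alpha R=foxtrot all differ -> CONFLICT
i=2: L=delta R=delta -> agree -> delta
i=3: BASE=charlie L=alpha R=bravo all differ -> CONFLICT

Answer: lima
<<<<<<< LEFT
alpha
=======
foxtrot
>>>>>>> RIGHT
delta
<<<<<<< LEFT
alpha
=======
bravo
>>>>>>> RIGHT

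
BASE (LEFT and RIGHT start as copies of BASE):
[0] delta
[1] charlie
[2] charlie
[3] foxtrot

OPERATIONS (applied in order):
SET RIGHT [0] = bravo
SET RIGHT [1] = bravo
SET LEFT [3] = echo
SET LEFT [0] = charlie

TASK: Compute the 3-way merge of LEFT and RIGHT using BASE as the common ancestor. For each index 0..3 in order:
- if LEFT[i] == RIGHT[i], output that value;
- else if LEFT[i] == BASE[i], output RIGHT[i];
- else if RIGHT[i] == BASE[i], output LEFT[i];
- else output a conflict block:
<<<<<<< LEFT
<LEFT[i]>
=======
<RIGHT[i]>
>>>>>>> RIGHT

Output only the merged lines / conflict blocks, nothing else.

Answer: <<<<<<< LEFT
charlie
=======
bravo
>>>>>>> RIGHT
bravo
charlie
echo

Derivation:
Final LEFT:  [charlie, charlie, charlie, echo]
Final RIGHT: [bravo, bravo, charlie, foxtrot]
i=0: BASE=delta L=charlie R=bravo all differ -> CONFLICT
i=1: L=charlie=BASE, R=bravo -> take RIGHT -> bravo
i=2: L=charlie R=charlie -> agree -> charlie
i=3: L=echo, R=foxtrot=BASE -> take LEFT -> echo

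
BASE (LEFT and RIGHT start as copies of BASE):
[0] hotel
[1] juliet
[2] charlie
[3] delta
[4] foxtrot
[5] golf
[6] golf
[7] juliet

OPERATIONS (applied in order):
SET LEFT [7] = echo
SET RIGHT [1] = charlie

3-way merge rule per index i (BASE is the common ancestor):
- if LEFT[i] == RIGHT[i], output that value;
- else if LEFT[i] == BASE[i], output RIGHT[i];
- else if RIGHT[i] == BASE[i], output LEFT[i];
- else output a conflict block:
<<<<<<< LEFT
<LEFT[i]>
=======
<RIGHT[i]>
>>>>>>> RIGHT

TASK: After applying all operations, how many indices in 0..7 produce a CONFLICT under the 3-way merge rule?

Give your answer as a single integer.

Answer: 0

Derivation:
Final LEFT:  [hotel, juliet, charlie, delta, foxtrot, golf, golf, echo]
Final RIGHT: [hotel, charlie, charlie, delta, foxtrot, golf, golf, juliet]
i=0: L=hotel R=hotel -> agree -> hotel
i=1: L=juliet=BASE, R=charlie -> take RIGHT -> charlie
i=2: L=charlie R=charlie -> agree -> charlie
i=3: L=delta R=delta -> agree -> delta
i=4: L=foxtrot R=foxtrot -> agree -> foxtrot
i=5: L=golf R=golf -> agree -> golf
i=6: L=golf R=golf -> agree -> golf
i=7: L=echo, R=juliet=BASE -> take LEFT -> echo
Conflict count: 0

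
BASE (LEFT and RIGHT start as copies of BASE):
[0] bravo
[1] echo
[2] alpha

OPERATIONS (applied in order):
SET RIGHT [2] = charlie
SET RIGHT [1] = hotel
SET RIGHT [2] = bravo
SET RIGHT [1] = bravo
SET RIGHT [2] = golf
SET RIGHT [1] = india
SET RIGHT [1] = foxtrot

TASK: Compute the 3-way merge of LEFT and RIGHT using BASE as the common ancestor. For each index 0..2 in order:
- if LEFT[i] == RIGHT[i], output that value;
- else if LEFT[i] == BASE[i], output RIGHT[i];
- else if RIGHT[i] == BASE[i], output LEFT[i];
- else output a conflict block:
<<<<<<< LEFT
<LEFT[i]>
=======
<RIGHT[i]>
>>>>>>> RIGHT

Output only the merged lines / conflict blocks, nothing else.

Final LEFT:  [bravo, echo, alpha]
Final RIGHT: [bravo, foxtrot, golf]
i=0: L=bravo R=bravo -> agree -> bravo
i=1: L=echo=BASE, R=foxtrot -> take RIGHT -> foxtrot
i=2: L=alpha=BASE, R=golf -> take RIGHT -> golf

Answer: bravo
foxtrot
golf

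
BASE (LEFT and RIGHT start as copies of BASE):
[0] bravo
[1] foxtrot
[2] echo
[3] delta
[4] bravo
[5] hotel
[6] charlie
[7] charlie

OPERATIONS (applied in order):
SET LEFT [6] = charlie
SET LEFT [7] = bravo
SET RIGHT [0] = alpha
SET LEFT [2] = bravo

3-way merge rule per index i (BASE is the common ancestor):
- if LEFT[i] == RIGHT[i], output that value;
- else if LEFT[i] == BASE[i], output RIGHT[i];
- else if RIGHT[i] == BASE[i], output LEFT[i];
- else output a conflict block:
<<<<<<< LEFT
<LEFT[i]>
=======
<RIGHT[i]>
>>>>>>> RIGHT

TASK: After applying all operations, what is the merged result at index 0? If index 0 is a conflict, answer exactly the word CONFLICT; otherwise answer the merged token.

Final LEFT:  [bravo, foxtrot, bravo, delta, bravo, hotel, charlie, bravo]
Final RIGHT: [alpha, foxtrot, echo, delta, bravo, hotel, charlie, charlie]
i=0: L=bravo=BASE, R=alpha -> take RIGHT -> alpha
i=1: L=foxtrot R=foxtrot -> agree -> foxtrot
i=2: L=bravo, R=echo=BASE -> take LEFT -> bravo
i=3: L=delta R=delta -> agree -> delta
i=4: L=bravo R=bravo -> agree -> bravo
i=5: L=hotel R=hotel -> agree -> hotel
i=6: L=charlie R=charlie -> agree -> charlie
i=7: L=bravo, R=charlie=BASE -> take LEFT -> bravo
Index 0 -> alpha

Answer: alpha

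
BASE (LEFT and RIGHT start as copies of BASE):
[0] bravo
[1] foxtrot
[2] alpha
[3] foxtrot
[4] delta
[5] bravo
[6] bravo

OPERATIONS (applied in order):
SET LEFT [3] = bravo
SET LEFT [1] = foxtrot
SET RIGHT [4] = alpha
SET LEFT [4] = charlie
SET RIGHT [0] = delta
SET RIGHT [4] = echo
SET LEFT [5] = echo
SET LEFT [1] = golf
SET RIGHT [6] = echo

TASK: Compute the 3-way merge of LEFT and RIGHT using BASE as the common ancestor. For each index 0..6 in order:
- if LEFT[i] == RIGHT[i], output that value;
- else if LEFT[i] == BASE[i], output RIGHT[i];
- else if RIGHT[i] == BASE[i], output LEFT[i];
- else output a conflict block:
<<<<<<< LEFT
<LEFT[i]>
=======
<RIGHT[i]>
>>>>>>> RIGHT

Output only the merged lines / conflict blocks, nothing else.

Final LEFT:  [bravo, golf, alpha, bravo, charlie, echo, bravo]
Final RIGHT: [delta, foxtrot, alpha, foxtrot, echo, bravo, echo]
i=0: L=bravo=BASE, R=delta -> take RIGHT -> delta
i=1: L=golf, R=foxtrot=BASE -> take LEFT -> golf
i=2: L=alpha R=alpha -> agree -> alpha
i=3: L=bravo, R=foxtrot=BASE -> take LEFT -> bravo
i=4: BASE=delta L=charlie R=echo all differ -> CONFLICT
i=5: L=echo, R=bravo=BASE -> take LEFT -> echo
i=6: L=bravo=BASE, R=echo -> take RIGHT -> echo

Answer: delta
golf
alpha
bravo
<<<<<<< LEFT
charlie
=======
echo
>>>>>>> RIGHT
echo
echo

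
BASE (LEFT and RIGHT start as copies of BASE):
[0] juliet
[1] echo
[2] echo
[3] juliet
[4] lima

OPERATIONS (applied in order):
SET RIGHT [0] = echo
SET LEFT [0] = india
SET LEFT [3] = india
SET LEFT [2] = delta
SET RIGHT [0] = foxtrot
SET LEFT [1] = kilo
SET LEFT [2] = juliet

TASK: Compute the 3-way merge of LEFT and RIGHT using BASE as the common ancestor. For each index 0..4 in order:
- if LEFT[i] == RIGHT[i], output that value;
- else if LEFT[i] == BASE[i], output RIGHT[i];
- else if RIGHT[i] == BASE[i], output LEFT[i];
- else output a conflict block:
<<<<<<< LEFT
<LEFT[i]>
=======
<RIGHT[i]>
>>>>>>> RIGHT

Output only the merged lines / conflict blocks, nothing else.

Final LEFT:  [india, kilo, juliet, india, lima]
Final RIGHT: [foxtrot, echo, echo, juliet, lima]
i=0: BASE=juliet L=india R=foxtrot all differ -> CONFLICT
i=1: L=kilo, R=echo=BASE -> take LEFT -> kilo
i=2: L=juliet, R=echo=BASE -> take LEFT -> juliet
i=3: L=india, R=juliet=BASE -> take LEFT -> india
i=4: L=lima R=lima -> agree -> lima

Answer: <<<<<<< LEFT
india
=======
foxtrot
>>>>>>> RIGHT
kilo
juliet
india
lima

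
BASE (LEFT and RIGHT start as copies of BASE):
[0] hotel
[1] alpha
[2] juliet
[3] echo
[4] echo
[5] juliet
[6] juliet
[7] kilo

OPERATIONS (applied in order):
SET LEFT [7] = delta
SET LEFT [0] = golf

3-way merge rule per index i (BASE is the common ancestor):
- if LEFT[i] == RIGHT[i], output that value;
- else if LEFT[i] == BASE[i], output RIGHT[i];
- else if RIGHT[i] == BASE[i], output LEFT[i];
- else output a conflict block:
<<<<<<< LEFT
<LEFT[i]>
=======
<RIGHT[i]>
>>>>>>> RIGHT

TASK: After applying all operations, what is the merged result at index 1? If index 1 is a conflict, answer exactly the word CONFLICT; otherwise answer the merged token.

Final LEFT:  [golf, alpha, juliet, echo, echo, juliet, juliet, delta]
Final RIGHT: [hotel, alpha, juliet, echo, echo, juliet, juliet, kilo]
i=0: L=golf, R=hotel=BASE -> take LEFT -> golf
i=1: L=alpha R=alpha -> agree -> alpha
i=2: L=juliet R=juliet -> agree -> juliet
i=3: L=echo R=echo -> agree -> echo
i=4: L=echo R=echo -> agree -> echo
i=5: L=juliet R=juliet -> agree -> juliet
i=6: L=juliet R=juliet -> agree -> juliet
i=7: L=delta, R=kilo=BASE -> take LEFT -> delta
Index 1 -> alpha

Answer: alpha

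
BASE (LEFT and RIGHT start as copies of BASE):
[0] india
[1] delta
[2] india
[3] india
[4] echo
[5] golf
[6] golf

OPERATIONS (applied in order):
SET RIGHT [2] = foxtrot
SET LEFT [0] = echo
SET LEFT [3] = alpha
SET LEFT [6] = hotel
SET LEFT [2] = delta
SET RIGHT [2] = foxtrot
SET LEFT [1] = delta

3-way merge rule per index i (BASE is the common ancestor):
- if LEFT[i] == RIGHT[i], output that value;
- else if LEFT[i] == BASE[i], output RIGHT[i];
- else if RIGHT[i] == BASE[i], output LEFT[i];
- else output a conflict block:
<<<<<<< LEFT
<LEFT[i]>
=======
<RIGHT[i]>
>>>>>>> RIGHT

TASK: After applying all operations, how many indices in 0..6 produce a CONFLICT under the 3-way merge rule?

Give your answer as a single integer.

Final LEFT:  [echo, delta, delta, alpha, echo, golf, hotel]
Final RIGHT: [india, delta, foxtrot, india, echo, golf, golf]
i=0: L=echo, R=india=BASE -> take LEFT -> echo
i=1: L=delta R=delta -> agree -> delta
i=2: BASE=india L=delta R=foxtrot all differ -> CONFLICT
i=3: L=alpha, R=india=BASE -> take LEFT -> alpha
i=4: L=echo R=echo -> agree -> echo
i=5: L=golf R=golf -> agree -> golf
i=6: L=hotel, R=golf=BASE -> take LEFT -> hotel
Conflict count: 1

Answer: 1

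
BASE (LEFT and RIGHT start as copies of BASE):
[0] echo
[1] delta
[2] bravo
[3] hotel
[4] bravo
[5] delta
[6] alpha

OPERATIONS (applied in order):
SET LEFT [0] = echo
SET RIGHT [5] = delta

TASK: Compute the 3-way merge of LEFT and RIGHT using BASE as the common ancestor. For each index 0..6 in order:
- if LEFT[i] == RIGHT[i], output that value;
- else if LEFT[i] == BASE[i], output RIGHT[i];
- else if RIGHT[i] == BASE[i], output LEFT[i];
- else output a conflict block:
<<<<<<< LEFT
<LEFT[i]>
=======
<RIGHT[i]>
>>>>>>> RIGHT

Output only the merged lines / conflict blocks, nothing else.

Final LEFT:  [echo, delta, bravo, hotel, bravo, delta, alpha]
Final RIGHT: [echo, delta, bravo, hotel, bravo, delta, alpha]
i=0: L=echo R=echo -> agree -> echo
i=1: L=delta R=delta -> agree -> delta
i=2: L=bravo R=bravo -> agree -> bravo
i=3: L=hotel R=hotel -> agree -> hotel
i=4: L=bravo R=bravo -> agree -> bravo
i=5: L=delta R=delta -> agree -> delta
i=6: L=alpha R=alpha -> agree -> alpha

Answer: echo
delta
bravo
hotel
bravo
delta
alpha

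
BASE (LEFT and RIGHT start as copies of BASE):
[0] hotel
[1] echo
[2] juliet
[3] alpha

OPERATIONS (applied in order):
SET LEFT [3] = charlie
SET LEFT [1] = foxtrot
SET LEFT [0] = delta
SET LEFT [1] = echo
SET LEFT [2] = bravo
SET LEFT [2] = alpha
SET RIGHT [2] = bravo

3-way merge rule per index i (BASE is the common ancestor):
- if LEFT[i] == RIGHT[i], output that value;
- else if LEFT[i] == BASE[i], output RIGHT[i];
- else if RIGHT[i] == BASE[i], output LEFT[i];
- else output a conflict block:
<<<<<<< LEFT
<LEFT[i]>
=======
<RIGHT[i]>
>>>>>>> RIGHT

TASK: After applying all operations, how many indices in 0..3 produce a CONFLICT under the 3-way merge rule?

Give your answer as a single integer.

Final LEFT:  [delta, echo, alpha, charlie]
Final RIGHT: [hotel, echo, bravo, alpha]
i=0: L=delta, R=hotel=BASE -> take LEFT -> delta
i=1: L=echo R=echo -> agree -> echo
i=2: BASE=juliet L=alpha R=bravo all differ -> CONFLICT
i=3: L=charlie, R=alpha=BASE -> take LEFT -> charlie
Conflict count: 1

Answer: 1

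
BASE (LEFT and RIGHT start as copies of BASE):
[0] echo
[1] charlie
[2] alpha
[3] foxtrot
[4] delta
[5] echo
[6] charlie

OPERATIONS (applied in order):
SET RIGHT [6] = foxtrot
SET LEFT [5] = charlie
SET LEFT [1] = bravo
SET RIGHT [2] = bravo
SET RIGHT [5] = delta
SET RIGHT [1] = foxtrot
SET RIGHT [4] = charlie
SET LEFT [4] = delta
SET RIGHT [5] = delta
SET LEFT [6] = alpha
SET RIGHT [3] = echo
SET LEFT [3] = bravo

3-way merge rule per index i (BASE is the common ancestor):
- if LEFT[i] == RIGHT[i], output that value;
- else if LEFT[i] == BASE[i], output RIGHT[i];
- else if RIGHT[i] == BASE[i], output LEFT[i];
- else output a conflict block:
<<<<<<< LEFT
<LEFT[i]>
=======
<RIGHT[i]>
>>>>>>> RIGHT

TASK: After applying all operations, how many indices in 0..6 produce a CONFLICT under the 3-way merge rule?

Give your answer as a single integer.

Final LEFT:  [echo, bravo, alpha, bravo, delta, charlie, alpha]
Final RIGHT: [echo, foxtrot, bravo, echo, charlie, delta, foxtrot]
i=0: L=echo R=echo -> agree -> echo
i=1: BASE=charlie L=bravo R=foxtrot all differ -> CONFLICT
i=2: L=alpha=BASE, R=bravo -> take RIGHT -> bravo
i=3: BASE=foxtrot L=bravo R=echo all differ -> CONFLICT
i=4: L=delta=BASE, R=charlie -> take RIGHT -> charlie
i=5: BASE=echo L=charlie R=delta all differ -> CONFLICT
i=6: BASE=charlie L=alpha R=foxtrot all differ -> CONFLICT
Conflict count: 4

Answer: 4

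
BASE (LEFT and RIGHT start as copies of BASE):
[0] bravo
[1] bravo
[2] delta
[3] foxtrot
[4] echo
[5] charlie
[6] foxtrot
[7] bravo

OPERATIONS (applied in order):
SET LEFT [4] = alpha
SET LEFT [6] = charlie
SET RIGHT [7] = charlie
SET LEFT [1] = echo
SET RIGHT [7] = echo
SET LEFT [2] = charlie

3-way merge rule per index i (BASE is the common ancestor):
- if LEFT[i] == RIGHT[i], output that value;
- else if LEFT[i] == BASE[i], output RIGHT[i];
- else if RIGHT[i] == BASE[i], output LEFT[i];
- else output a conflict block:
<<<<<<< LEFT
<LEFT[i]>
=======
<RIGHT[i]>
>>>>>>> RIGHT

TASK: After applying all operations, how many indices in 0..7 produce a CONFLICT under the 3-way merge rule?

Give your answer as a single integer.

Answer: 0

Derivation:
Final LEFT:  [bravo, echo, charlie, foxtrot, alpha, charlie, charlie, bravo]
Final RIGHT: [bravo, bravo, delta, foxtrot, echo, charlie, foxtrot, echo]
i=0: L=bravo R=bravo -> agree -> bravo
i=1: L=echo, R=bravo=BASE -> take LEFT -> echo
i=2: L=charlie, R=delta=BASE -> take LEFT -> charlie
i=3: L=foxtrot R=foxtrot -> agree -> foxtrot
i=4: L=alpha, R=echo=BASE -> take LEFT -> alpha
i=5: L=charlie R=charlie -> agree -> charlie
i=6: L=charlie, R=foxtrot=BASE -> take LEFT -> charlie
i=7: L=bravo=BASE, R=echo -> take RIGHT -> echo
Conflict count: 0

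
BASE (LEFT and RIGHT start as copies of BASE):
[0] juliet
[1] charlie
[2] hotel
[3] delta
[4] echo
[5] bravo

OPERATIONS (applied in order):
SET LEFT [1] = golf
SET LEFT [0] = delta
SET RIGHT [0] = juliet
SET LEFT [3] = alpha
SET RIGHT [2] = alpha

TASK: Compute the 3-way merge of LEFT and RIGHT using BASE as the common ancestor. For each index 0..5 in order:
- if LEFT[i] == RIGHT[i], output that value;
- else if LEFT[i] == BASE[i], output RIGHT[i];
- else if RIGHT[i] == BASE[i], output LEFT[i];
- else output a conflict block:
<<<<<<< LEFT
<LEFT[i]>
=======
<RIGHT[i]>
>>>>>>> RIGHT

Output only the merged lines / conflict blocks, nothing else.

Final LEFT:  [delta, golf, hotel, alpha, echo, bravo]
Final RIGHT: [juliet, charlie, alpha, delta, echo, bravo]
i=0: L=delta, R=juliet=BASE -> take LEFT -> delta
i=1: L=golf, R=charlie=BASE -> take LEFT -> golf
i=2: L=hotel=BASE, R=alpha -> take RIGHT -> alpha
i=3: L=alpha, R=delta=BASE -> take LEFT -> alpha
i=4: L=echo R=echo -> agree -> echo
i=5: L=bravo R=bravo -> agree -> bravo

Answer: delta
golf
alpha
alpha
echo
bravo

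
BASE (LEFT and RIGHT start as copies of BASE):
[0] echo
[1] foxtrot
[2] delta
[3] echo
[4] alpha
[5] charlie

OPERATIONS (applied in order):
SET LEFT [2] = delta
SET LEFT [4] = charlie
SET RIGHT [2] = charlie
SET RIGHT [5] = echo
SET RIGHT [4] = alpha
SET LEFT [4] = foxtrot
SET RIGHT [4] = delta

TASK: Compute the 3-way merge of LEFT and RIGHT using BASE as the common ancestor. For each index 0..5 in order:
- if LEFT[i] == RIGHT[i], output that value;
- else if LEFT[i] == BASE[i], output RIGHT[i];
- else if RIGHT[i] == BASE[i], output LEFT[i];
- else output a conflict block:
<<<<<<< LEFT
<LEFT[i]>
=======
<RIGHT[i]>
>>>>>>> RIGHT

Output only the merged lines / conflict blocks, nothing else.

Answer: echo
foxtrot
charlie
echo
<<<<<<< LEFT
foxtrot
=======
delta
>>>>>>> RIGHT
echo

Derivation:
Final LEFT:  [echo, foxtrot, delta, echo, foxtrot, charlie]
Final RIGHT: [echo, foxtrot, charlie, echo, delta, echo]
i=0: L=echo R=echo -> agree -> echo
i=1: L=foxtrot R=foxtrot -> agree -> foxtrot
i=2: L=delta=BASE, R=charlie -> take RIGHT -> charlie
i=3: L=echo R=echo -> agree -> echo
i=4: BASE=alpha L=foxtrot R=delta all differ -> CONFLICT
i=5: L=charlie=BASE, R=echo -> take RIGHT -> echo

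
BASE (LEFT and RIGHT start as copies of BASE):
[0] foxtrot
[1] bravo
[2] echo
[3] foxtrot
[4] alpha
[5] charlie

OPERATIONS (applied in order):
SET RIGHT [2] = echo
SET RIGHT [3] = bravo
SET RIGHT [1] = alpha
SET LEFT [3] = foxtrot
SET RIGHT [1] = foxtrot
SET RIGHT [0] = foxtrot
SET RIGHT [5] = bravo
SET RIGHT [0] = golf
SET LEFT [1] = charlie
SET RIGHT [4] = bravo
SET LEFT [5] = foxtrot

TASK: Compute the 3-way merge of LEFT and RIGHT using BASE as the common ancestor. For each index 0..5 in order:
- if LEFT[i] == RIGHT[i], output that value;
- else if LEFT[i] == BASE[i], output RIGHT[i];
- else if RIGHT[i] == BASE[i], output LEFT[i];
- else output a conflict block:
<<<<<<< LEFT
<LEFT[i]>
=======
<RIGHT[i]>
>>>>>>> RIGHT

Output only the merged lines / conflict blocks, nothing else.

Answer: golf
<<<<<<< LEFT
charlie
=======
foxtrot
>>>>>>> RIGHT
echo
bravo
bravo
<<<<<<< LEFT
foxtrot
=======
bravo
>>>>>>> RIGHT

Derivation:
Final LEFT:  [foxtrot, charlie, echo, foxtrot, alpha, foxtrot]
Final RIGHT: [golf, foxtrot, echo, bravo, bravo, bravo]
i=0: L=foxtrot=BASE, R=golf -> take RIGHT -> golf
i=1: BASE=bravo L=charlie R=foxtrot all differ -> CONFLICT
i=2: L=echo R=echo -> agree -> echo
i=3: L=foxtrot=BASE, R=bravo -> take RIGHT -> bravo
i=4: L=alpha=BASE, R=bravo -> take RIGHT -> bravo
i=5: BASE=charlie L=foxtrot R=bravo all differ -> CONFLICT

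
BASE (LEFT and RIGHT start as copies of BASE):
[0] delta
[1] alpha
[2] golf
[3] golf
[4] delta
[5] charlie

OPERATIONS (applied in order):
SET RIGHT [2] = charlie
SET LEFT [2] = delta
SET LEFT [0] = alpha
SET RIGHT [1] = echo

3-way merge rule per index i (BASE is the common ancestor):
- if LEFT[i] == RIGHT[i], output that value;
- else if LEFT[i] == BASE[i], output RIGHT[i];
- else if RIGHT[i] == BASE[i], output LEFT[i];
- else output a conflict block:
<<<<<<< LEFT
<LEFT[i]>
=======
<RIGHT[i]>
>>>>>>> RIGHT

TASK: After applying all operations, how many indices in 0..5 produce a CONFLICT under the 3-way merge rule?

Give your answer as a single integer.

Final LEFT:  [alpha, alpha, delta, golf, delta, charlie]
Final RIGHT: [delta, echo, charlie, golf, delta, charlie]
i=0: L=alpha, R=delta=BASE -> take LEFT -> alpha
i=1: L=alpha=BASE, R=echo -> take RIGHT -> echo
i=2: BASE=golf L=delta R=charlie all differ -> CONFLICT
i=3: L=golf R=golf -> agree -> golf
i=4: L=delta R=delta -> agree -> delta
i=5: L=charlie R=charlie -> agree -> charlie
Conflict count: 1

Answer: 1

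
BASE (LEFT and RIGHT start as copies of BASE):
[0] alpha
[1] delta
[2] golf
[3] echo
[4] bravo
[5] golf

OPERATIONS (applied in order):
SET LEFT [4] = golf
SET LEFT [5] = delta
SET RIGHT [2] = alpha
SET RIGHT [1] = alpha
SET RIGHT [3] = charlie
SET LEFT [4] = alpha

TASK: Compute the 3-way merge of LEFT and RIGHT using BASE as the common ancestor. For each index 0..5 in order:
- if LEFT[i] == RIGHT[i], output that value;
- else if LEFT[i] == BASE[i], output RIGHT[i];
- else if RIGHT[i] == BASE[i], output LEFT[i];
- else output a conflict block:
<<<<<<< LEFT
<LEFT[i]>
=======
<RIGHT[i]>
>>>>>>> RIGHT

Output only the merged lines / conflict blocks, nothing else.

Answer: alpha
alpha
alpha
charlie
alpha
delta

Derivation:
Final LEFT:  [alpha, delta, golf, echo, alpha, delta]
Final RIGHT: [alpha, alpha, alpha, charlie, bravo, golf]
i=0: L=alpha R=alpha -> agree -> alpha
i=1: L=delta=BASE, R=alpha -> take RIGHT -> alpha
i=2: L=golf=BASE, R=alpha -> take RIGHT -> alpha
i=3: L=echo=BASE, R=charlie -> take RIGHT -> charlie
i=4: L=alpha, R=bravo=BASE -> take LEFT -> alpha
i=5: L=delta, R=golf=BASE -> take LEFT -> delta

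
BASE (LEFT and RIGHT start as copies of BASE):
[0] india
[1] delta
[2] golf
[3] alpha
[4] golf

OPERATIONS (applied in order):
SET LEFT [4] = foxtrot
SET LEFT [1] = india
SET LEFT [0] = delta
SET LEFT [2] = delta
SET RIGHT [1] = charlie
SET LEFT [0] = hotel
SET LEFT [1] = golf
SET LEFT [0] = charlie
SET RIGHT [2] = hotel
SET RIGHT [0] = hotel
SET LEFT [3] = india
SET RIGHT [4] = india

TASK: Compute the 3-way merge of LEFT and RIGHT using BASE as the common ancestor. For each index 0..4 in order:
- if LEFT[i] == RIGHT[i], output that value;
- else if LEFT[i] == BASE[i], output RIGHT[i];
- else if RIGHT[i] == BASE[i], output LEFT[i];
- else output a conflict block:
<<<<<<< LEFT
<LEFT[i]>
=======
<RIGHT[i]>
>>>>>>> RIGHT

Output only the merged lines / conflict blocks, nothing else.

Answer: <<<<<<< LEFT
charlie
=======
hotel
>>>>>>> RIGHT
<<<<<<< LEFT
golf
=======
charlie
>>>>>>> RIGHT
<<<<<<< LEFT
delta
=======
hotel
>>>>>>> RIGHT
india
<<<<<<< LEFT
foxtrot
=======
india
>>>>>>> RIGHT

Derivation:
Final LEFT:  [charlie, golf, delta, india, foxtrot]
Final RIGHT: [hotel, charlie, hotel, alpha, india]
i=0: BASE=india L=charlie R=hotel all differ -> CONFLICT
i=1: BASE=delta L=golf R=charlie all differ -> CONFLICT
i=2: BASE=golf L=delta R=hotel all differ -> CONFLICT
i=3: L=india, R=alpha=BASE -> take LEFT -> india
i=4: BASE=golf L=foxtrot R=india all differ -> CONFLICT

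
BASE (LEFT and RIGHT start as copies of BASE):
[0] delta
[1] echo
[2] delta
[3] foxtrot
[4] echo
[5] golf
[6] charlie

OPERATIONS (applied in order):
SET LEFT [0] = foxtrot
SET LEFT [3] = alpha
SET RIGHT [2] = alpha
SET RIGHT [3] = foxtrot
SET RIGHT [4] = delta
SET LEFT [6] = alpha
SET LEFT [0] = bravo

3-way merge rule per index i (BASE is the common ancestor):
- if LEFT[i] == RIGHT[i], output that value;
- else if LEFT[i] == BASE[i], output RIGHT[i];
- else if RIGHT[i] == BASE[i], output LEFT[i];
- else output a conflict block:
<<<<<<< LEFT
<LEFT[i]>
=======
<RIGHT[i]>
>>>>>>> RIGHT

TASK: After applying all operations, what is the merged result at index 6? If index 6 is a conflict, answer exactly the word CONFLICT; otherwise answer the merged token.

Answer: alpha

Derivation:
Final LEFT:  [bravo, echo, delta, alpha, echo, golf, alpha]
Final RIGHT: [delta, echo, alpha, foxtrot, delta, golf, charlie]
i=0: L=bravo, R=delta=BASE -> take LEFT -> bravo
i=1: L=echo R=echo -> agree -> echo
i=2: L=delta=BASE, R=alpha -> take RIGHT -> alpha
i=3: L=alpha, R=foxtrot=BASE -> take LEFT -> alpha
i=4: L=echo=BASE, R=delta -> take RIGHT -> delta
i=5: L=golf R=golf -> agree -> golf
i=6: L=alpha, R=charlie=BASE -> take LEFT -> alpha
Index 6 -> alpha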